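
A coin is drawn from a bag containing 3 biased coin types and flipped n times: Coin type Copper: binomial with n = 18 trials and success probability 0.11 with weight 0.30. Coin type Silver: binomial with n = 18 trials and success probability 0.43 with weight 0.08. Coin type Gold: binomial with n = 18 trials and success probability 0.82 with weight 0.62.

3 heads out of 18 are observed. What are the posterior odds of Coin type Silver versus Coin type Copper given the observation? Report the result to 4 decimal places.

0.0199

Posterior odds = (π_i f_i(x)) / (π_j f_j(x)); the normalising sum cancels.
Evaluate each component's likelihood at the observed value:
  L_Copper = 0.189112
  L_Silver = 0.0141325
  L_Gold = 3.03542e-09
Odds = (0.08/0.30) × (0.0141325/0.189112) = 0.266667 × 0.0747309 ≈ 0.0199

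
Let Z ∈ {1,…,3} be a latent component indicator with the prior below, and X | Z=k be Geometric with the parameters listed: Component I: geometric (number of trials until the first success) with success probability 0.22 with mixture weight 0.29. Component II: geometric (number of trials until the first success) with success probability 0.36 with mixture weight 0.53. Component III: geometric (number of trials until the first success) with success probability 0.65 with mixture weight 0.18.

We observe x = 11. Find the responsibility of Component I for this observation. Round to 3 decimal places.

0.707

The responsibility of component k is π_k f_k(x) divided by Σ_j π_j f_j(x).
Evaluate each component's likelihood at the observed value:
  f_I = 0.0183387
  f_II = 0.00415052
  f_III = 1.79306e-05
Prior × likelihood for each component:
  π_I·f_I = 0.29 × 0.0183387 = 0.00531822
  π_II·f_II = 0.53 × 0.00415052 = 0.00219977
  π_III·f_III = 0.18 × 1.79306e-05 = 3.2275e-06
Marginal: 0.00531822 + 0.00219977 + 3.2275e-06 = 0.00752123
P(Component I | x) = 0.00531822 / 0.00752123 ≈ 0.707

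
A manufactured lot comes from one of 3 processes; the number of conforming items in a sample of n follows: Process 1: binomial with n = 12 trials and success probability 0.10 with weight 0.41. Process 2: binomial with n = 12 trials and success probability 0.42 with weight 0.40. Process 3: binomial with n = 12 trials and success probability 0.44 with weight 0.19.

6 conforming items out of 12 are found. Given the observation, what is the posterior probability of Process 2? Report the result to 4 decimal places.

The responsibility of component k is P(Z=k) f_k(x) divided by Σ_j P(Z=j) f_j(x).
Component likelihoods at x = 6 conforming items out of 12:
  L_1 = C(12,6)·0.10^6·0.90^6 = 924·1e-06·0.531441 = 0.000491051
  L_2 = C(12,6)·0.42^6·0.58^6 = 924·0.00548903·0.0380687 = 0.193079
  L_3 = C(12,6)·0.44^6·0.56^6 = 924·0.00725631·0.030841 = 0.206784
Prior × likelihood for each component:
  P(Z=1)·L_1 = 0.41 × 0.000491051 = 0.000201331
  P(Z=2)·L_2 = 0.40 × 0.193079 = 0.0772317
  P(Z=3)·L_3 = 0.19 × 0.206784 = 0.0392889
Denominator: 0.000201331 + 0.0772317 + 0.0392889 = 0.116722
P(Process 2 | x) = 0.0772317 / 0.116722 ≈ 0.6617

0.6617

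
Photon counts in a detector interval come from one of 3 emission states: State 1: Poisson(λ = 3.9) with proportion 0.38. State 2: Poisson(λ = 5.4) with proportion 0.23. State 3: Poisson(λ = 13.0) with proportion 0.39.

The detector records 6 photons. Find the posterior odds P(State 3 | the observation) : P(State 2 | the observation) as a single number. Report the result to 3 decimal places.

The posterior odds equal the prior odds times the likelihood ratio: (π_i/π_j)·(f_i(x)/f_j(x)).
Poisson probabilities:
  L_1 = e^(−3.9)·3.9^6/6! = 0.0989251
  L_2 = e^(−5.4)·5.4^6/6! = 0.155539
  L_3 = e^(−13.0)·13.0^6/6! = 0.015153
Posterior odds = (π_3·L_3) / (π_2·L_2) = (0.39·0.015153) / (0.23·0.155539) = 0.00590968 / 0.035774 ≈ 0.165

0.165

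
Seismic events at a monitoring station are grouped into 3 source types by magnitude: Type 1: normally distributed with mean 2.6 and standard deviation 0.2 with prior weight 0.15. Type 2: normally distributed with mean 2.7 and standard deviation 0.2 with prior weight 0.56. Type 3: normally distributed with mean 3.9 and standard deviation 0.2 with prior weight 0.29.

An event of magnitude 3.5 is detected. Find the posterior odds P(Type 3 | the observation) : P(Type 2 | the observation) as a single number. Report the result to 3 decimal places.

208.918

Only the two components matter; the odds are (π_i f_i(x)) / (π_j f_j(x)).
Normal densities:
  L_1 = 7.99187e-05
  L_2 = 0.000669151
  L_3 = 0.269955
Posterior odds = (π_3·L_3) / (π_2·L_2) = (0.29·0.269955) / (0.56·0.000669151) = 0.0782869 / 0.000374725 ≈ 208.918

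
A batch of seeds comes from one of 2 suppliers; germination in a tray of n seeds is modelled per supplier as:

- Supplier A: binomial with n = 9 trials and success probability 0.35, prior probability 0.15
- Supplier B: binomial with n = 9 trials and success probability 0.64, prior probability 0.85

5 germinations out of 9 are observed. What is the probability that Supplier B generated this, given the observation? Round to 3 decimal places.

0.916

Posterior ∝ prior × likelihood, so P(k | x) ∝ P(Z=k) f_k(x); normalise over all components.
Component likelihoods at x = 5 germinations out of 9:
  L_A = 0.118131
  L_B = 0.227238
Weight by the priors:
  P(Z=A)·L_A = 0.15 × 0.118131 = 0.0177197
  P(Z=B)·L_B = 0.85 × 0.227238 = 0.193152
Evidence: 0.0177197 + 0.193152 = 0.210872
P(Supplier B | x) ≈ 0.916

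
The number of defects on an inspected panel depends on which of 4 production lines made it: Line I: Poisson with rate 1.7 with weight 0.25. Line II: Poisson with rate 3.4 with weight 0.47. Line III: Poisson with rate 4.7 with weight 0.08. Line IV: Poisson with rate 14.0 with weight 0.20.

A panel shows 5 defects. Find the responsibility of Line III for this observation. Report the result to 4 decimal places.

0.1750

P(component k | x) = P(Z=k)·f_k(x) / marginal(x), where marginal(x) = Σ_j P(Z=j)·f_j(x).
Poisson probabilities:
  L_I = e^(−1.7)·1.7^5/5! = 0.0216154
  L_II = e^(−3.4)·3.4^5/5! = 0.126361
  L_III = e^(−4.7)·4.7^5/5! = 0.17383
  L_IV = e^(−14.0)·14.0^5/5! = 0.0037268
Weight by the priors:
  P(Z=I)·L_I = 0.25 × 0.0216154 = 0.00540384
  P(Z=II)·L_II = 0.47 × 0.126361 = 0.0593895
  P(Z=III)·L_III = 0.08 × 0.17383 = 0.0139064
  P(Z=IV)·L_IV = 0.20 × 0.0037268 = 0.00074536
Evidence: 0.00540384 + 0.0593895 + 0.0139064 + 0.00074536 = 0.0794451
Responsibility of Line III: 0.0139064 / 0.0794451 ≈ 0.1750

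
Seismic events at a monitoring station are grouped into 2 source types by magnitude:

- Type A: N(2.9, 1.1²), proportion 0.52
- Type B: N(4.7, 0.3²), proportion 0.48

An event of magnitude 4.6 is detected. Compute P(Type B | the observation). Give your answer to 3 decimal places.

P(component k | x) = P(Z=k)·f_k(x) / marginal(x), where marginal(x) = Σ_j P(Z=j)·f_j(x).
Evaluate each component's likelihood at the observed value:
  L_A = (1/(1.1·√(2π)))·exp(−(4.6−2.9)²/(2·1.1²)) = 0.362675·exp(-1.19421) = 0.109869
  L_B = (1/(0.3·√(2π)))·exp(−(4.6−4.7)²/(2·0.3²)) = 1.329808·exp(-0.05556) = 1.25794
Weight by the priors:
  P(Z=A)·L_A = 0.52 × 0.109869 = 0.057132
  P(Z=B)·L_B = 0.48 × 1.25794 = 0.603813
Marginal: 0.057132 + 0.603813 = 0.660945
P(Type B | the observation) = 0.603813 / 0.660945 ≈ 0.914

0.914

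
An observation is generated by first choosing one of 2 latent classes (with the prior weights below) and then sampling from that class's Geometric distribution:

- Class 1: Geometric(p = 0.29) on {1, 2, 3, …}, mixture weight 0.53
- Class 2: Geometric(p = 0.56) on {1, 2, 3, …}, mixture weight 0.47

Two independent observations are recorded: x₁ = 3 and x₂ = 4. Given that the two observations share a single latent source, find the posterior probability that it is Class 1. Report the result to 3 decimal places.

Posterior ∝ prior × likelihood, so P(k | x) ∝ w_k f_k(x); normalise over all components.
Since both observations come from the same component, the likelihood for component k is f_k(x₁)·f_k(x₂).
  f_1 = [0.29·(1−0.29)^2 = 0.29·0.5041 = 0.146189] × [0.103794] = 0.0151736
  f_2 = [0.56·(1−0.56)^2 = 0.56·0.1936 = 0.108416] × [0.047703] = 0.00517177
Unnormalised posteriors:
  w_1·f_1 = 0.53 × 0.0151736 = 0.00804199
  w_2·f_2 = 0.47 × 0.00517177 = 0.00243073
Marginal: 0.00804199 + 0.00243073 = 0.0104727
P(Class 1 | x) ≈ 0.768

0.768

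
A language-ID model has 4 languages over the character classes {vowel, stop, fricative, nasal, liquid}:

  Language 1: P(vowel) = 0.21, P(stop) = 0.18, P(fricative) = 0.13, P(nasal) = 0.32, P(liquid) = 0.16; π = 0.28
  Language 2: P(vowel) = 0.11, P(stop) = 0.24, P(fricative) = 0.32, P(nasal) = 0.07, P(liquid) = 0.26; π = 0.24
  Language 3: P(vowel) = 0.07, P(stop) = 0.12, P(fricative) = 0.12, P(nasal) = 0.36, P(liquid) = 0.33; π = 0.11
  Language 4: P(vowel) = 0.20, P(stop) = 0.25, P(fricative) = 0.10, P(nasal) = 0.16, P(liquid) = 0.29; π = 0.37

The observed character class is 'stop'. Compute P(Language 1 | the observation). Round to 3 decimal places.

Posterior ∝ prior × likelihood, so P(k | x) ∝ π_k f_k(x); normalise over all components.
Component likelihoods at x = 'stop':
  p_1 = P(stop | comp) = 0.18
  p_2 = P(stop | comp) = 0.24
  p_3 = P(stop | comp) = 0.12
  p_4 = P(stop | comp) = 0.25
Prior × likelihood for each component:
  π_1·p_1 = 0.28 × 0.18 = 0.0504
  π_2·p_2 = 0.24 × 0.24 = 0.0576
  π_3·p_3 = 0.11 × 0.12 = 0.0132
  π_4·p_4 = 0.37 × 0.25 = 0.0925
Denominator: 0.0504 + 0.0576 + 0.0132 + 0.0925 = 0.2137
P(Language 1 | x) = 0.0504 / 0.2137 ≈ 0.236

0.236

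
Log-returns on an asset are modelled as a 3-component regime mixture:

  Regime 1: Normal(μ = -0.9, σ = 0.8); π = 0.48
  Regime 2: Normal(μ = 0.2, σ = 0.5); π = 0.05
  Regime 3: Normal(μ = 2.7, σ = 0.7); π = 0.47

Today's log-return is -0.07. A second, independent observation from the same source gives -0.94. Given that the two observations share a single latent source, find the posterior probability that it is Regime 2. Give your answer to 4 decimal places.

Apply Bayes' rule: the posterior for each component is proportional to its prior times its likelihood at x.
Since both observations come from the same component, the likelihood for component k is f_k(x₁)·f_k(x₂).
  f_1 = [0.291126] × [0.498055] = 0.144997
  f_2 = [0.689636] × [0.0593092] = 0.0409017
  f_3 = [0.000226729] × [7.65862e-07] = 1.73643e-10
Unnormalised posteriors:
  π_1·f_1 = 0.48 × 0.144997 = 0.0695985
  π_2·f_2 = 0.05 × 0.0409017 = 0.00204509
  π_3·f_3 = 0.47 × 1.73643e-10 = 8.16124e-11
Marginal: 0.0695985 + 0.00204509 + 8.16124e-11 = 0.0716436
P(Regime 2 | data) ≈ 0.0285

0.0285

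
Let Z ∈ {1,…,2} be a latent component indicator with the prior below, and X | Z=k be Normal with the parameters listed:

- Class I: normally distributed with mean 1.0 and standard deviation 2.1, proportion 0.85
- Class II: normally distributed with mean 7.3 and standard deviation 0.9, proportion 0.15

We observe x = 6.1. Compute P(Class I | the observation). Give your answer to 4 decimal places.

0.2364

By Bayes' theorem, P(k | x) = w_k f_k(x) / Σ_j w_j f_j(x).
Component likelihoods at x = 6.1:
  f_I = (1/(2.1·√(2π)))·exp(−(6.1−1.0)²/(2·2.1²)) = 0.189973·exp(-2.94898) = 0.00995326
  f_II = (1/(0.9·√(2π)))·exp(−(6.1−7.3)²/(2·0.9²)) = 0.443269·exp(-0.88889) = 0.182233
Weight by the priors:
  w_I·f_I = 0.85 × 0.00995326 = 0.00846027
  w_II·f_II = 0.15 × 0.182233 = 0.027335
Sum: 0.00846027 + 0.027335 = 0.0357953
Responsibility of Class I: 0.00846027 / 0.0357953 ≈ 0.2364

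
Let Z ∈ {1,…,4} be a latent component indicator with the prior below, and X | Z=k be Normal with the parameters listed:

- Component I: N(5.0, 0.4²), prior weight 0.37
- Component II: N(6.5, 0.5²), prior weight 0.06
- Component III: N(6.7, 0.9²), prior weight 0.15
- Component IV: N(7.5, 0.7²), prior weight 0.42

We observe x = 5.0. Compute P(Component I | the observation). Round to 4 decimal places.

0.9682

Posterior ∝ prior × likelihood, so P(k | x) ∝ π_k f_k(x); normalise over all components.
Evaluate each component's likelihood at the observed value:
  f_I = (1/(0.4·√(2π)))·exp(−(5.0−5.0)²/(2·0.4²)) = 0.997356·exp(-0.00000) = 0.997356
  f_II = (1/(0.5·√(2π)))·exp(−(5.0−6.5)²/(2·0.5²)) = 0.797885·exp(-4.50000) = 0.0088637
  f_III = (1/(0.9·√(2π)))·exp(−(5.0−6.7)²/(2·0.9²)) = 0.443269·exp(-1.78395) = 0.0744574
  f_IV = (1/(0.7·√(2π)))·exp(−(5.0−7.5)²/(2·0.7²)) = 0.569918·exp(-6.37755) = 0.000968449
Prior × likelihood for each component:
  π_I·f_I = 0.37 × 0.997356 = 0.369022
  π_II·f_II = 0.06 × 0.0088637 = 0.000531822
  π_III·f_III = 0.15 × 0.0744574 = 0.0111686
  π_IV·f_IV = 0.42 × 0.000968449 = 0.000406749
Marginal: 0.369022 + 0.000531822 + 0.0111686 + 0.000406749 = 0.381129
P(Component I | x) ≈ 0.9682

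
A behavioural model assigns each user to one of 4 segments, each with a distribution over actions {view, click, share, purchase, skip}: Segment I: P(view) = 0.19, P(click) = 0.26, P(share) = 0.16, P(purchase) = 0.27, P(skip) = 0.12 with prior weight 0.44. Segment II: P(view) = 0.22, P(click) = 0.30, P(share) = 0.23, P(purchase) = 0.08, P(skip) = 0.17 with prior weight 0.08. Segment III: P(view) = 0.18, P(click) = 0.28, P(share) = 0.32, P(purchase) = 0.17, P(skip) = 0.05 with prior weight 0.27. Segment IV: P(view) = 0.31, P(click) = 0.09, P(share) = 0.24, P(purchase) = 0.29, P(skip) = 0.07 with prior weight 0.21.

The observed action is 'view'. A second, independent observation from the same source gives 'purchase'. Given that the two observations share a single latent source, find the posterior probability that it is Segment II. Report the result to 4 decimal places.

0.0275

The responsibility of component k is w_k f_k(x) divided by Σ_j w_j f_j(x).
Since both observations come from the same component, the likelihood for component k is f_k(x₁)·f_k(x₂).
  p_I = [0.19] × [0.27] = 0.0513
  p_II = [0.22] × [0.08] = 0.0176
  p_III = [0.18] × [0.17] = 0.0306
  p_IV = [0.31] × [0.29] = 0.0899
Unnormalised posteriors:
  w_I·p_I = 0.44 × 0.0513 = 0.022572
  w_II·p_II = 0.08 × 0.0176 = 0.001408
  w_III·p_III = 0.27 × 0.0306 = 0.008262
  w_IV·p_IV = 0.21 × 0.0899 = 0.018879
Evidence: 0.022572 + 0.001408 + 0.008262 + 0.018879 = 0.051121
Responsibility of Segment II: 0.001408 / 0.051121 ≈ 0.0275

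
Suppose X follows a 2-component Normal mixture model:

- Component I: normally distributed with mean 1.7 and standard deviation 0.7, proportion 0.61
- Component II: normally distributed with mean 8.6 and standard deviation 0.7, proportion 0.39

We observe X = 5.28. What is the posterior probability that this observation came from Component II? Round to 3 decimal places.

0.800

The responsibility of component k is π_k f_k(x) divided by Σ_j π_j f_j(x).
Normal densities:
  p_I = (1/(0.7·√(2π)))·exp(−(5.28−1.7)²/(2·0.7²)) = 0.569918·exp(-13.07796) = 1.19159e-06
  p_II = (1/(0.7·√(2π)))·exp(−(5.28−8.6)²/(2·0.7²)) = 0.569918·exp(-11.24735) = 7.43278e-06
Unnormalised posteriors:
  π_I·p_I = 0.61 × 1.19159e-06 = 7.26869e-07
  π_II·p_II = 0.39 × 7.43278e-06 = 2.89878e-06
Normaliser: 7.26869e-07 + 2.89878e-06 = 3.62565e-06
P(Component II | x) = 2.89878e-06 / 3.62565e-06 ≈ 0.800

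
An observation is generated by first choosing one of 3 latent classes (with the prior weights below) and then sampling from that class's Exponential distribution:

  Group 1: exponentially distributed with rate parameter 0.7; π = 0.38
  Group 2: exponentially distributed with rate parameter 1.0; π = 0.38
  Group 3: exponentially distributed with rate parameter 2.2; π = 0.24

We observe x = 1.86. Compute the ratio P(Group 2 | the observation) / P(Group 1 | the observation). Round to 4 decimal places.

0.8176

Since P(k|x) ∝ P(Z=k) f_k(x), the posterior odds are P(Z=i) f_i(x) / (P(Z=j) f_j(x)).
Exponential densities:
  L_1 = 0.190391
  L_2 = 0.155673
  L_3 = 0.0367527
Posterior odds = (P(Z=2)·L_2) / (P(Z=1)·L_1) = (0.38·0.155673) / (0.38·0.190391) = 0.0591556 / 0.0723486 ≈ 0.8176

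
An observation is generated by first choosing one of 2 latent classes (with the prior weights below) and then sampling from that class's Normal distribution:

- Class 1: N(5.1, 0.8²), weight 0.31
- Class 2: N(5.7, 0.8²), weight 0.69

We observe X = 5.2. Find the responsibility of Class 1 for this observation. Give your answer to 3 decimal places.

The responsibility of component k is π_k f_k(x) divided by Σ_j π_j f_j(x).
Normal densities:
  p_1 = 0.494797
  p_2 = 0.410201
Prior × likelihood for each component:
  π_1·p_1 = 0.31 × 0.494797 = 0.153387
  π_2·p_2 = 0.69 × 0.410201 = 0.283039
Denominator: 0.153387 + 0.283039 = 0.436426
P(Class 1 | 5.2) = 0.153387 / 0.436426 ≈ 0.351

0.351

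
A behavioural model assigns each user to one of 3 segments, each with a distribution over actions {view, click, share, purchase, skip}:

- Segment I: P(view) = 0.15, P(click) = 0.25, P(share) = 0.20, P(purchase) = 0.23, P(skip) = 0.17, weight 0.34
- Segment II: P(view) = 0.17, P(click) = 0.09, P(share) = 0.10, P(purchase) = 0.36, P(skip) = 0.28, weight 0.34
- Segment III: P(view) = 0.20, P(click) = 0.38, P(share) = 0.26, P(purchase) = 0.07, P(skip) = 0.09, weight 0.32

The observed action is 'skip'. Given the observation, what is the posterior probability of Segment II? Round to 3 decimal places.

0.524

By Bayes' theorem, P(k | x) = P(Z=k) f_k(x) / Σ_j P(Z=j) f_j(x).
Evaluate each component's likelihood at the observed value:
  L_I = P(skip | comp) = 0.17
  L_II = P(skip | comp) = 0.28
  L_III = P(skip | comp) = 0.09
Prior × likelihood for each component:
  P(Z=I)·L_I = 0.34 × 0.17 = 0.0578
  P(Z=II)·L_II = 0.34 × 0.28 = 0.0952
  P(Z=III)·L_III = 0.32 × 0.09 = 0.0288
Evidence: 0.0578 + 0.0952 + 0.0288 = 0.1818
P(Segment II | the observation) ≈ 0.524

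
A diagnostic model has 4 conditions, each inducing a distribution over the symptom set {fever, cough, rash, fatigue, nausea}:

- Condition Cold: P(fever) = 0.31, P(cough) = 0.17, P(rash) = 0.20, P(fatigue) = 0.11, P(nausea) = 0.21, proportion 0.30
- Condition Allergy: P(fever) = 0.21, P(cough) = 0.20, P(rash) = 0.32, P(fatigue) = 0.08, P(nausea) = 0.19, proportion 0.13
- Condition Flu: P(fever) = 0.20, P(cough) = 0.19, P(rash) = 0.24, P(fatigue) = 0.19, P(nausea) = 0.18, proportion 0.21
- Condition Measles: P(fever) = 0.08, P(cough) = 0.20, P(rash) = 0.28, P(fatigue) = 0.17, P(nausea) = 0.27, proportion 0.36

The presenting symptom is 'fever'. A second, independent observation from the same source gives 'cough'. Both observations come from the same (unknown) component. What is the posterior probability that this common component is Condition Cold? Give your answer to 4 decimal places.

By Bayes' theorem, P(k | x) = P(Z=k) f_k(x) / Σ_j P(Z=j) f_j(x).
Since both observations come from the same component, the likelihood for component k is f_k(x₁)·f_k(x₂).
  L_Cold = [P(fever | comp) = 0.31] × [0.17] = 0.0527
  L_Allergy = [P(fever | comp) = 0.21] × [0.2] = 0.042
  L_Flu = [P(fever | comp) = 0.20] × [0.19] = 0.038
  L_Measles = [P(fever | comp) = 0.08] × [0.2] = 0.016
Multiply by the mixture weights:
  P(Z=Cold)·L_Cold = 0.30 × 0.0527 = 0.01581
  P(Z=Allergy)·L_Allergy = 0.13 × 0.042 = 0.00546
  P(Z=Flu)·L_Flu = 0.21 × 0.038 = 0.00798
  P(Z=Measles)·L_Measles = 0.36 × 0.016 = 0.00576
Denominator: 0.01581 + 0.00546 + 0.00798 + 0.00576 = 0.03501
Responsibility of Condition Cold: 0.01581 / 0.03501 ≈ 0.4516

0.4516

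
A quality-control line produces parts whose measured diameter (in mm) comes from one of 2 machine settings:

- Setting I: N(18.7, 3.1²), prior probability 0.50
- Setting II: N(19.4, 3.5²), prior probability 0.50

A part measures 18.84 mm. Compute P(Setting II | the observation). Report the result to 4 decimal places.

0.4668

The responsibility of component k is P(Z=k) f_k(x) divided by Σ_j P(Z=j) f_j(x).
Evaluate each component's likelihood at the observed value:
  L_I = (1/(3.1·√(2π)))·exp(−(18.84−18.7)²/(2·3.1²)) = 0.128691·exp(-0.00102) = 0.12856
  L_II = (1/(3.5·√(2π)))·exp(−(18.84−19.4)²/(2·3.5²)) = 0.113984·exp(-0.01280) = 0.112534
Prior × likelihood for each component:
  P(Z=I)·L_I = 0.50 × 0.12856 = 0.0642799
  P(Z=II)·L_II = 0.50 × 0.112534 = 0.0562669
Normaliser: 0.0642799 + 0.0562669 = 0.120547
Responsibility of Setting II: 0.0562669 / 0.120547 ≈ 0.4668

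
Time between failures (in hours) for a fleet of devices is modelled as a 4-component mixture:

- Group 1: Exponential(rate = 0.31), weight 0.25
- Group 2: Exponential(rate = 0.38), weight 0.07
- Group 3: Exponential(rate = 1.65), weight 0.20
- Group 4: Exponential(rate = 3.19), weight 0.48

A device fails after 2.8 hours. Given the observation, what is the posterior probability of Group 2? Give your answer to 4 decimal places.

0.2032

The responsibility of component k is π_k f_k(x) divided by Σ_j π_j f_j(x).
Evaluate each component's likelihood at the observed value:
  p_1 = 0.31·e^(−0.31·2.8) = 0.31·e^(−0.8680) = 0.130135
  p_2 = 0.38·e^(−0.38·2.8) = 0.38·e^(−1.0640) = 0.131128
  p_3 = 1.65·e^(−1.65·2.8) = 1.65·e^(−4.6200) = 0.0162571
  p_4 = 3.19·e^(−3.19·2.8) = 3.19·e^(−8.9320) = 0.000421378
Prior × likelihood for each component:
  π_1·p_1 = 0.25 × 0.130135 = 0.0325337
  π_2·p_2 = 0.07 × 0.131128 = 0.00917894
  π_3·p_3 = 0.20 × 0.0162571 = 0.00325142
  π_4·p_4 = 0.48 × 0.000421378 = 0.000202262
Evidence: 0.0325337 + 0.00917894 + 0.00325142 + 0.000202262 = 0.0451664
So the posterior for Group 2 is 0.00917894 / 0.0451664 ≈ 0.2032.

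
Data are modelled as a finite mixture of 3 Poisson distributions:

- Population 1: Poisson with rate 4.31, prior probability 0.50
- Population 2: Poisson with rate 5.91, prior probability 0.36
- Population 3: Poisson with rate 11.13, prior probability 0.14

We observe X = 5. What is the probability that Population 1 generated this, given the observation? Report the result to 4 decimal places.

0.5748

P(component k | x) = w_k·f_k(x) / marginal(x), where marginal(x) = Σ_j w_j·f_j(x).
Poisson probabilities:
  p_1 = e^(−4.31)·4.31^5/5! = 0.166493
  p_2 = e^(−5.91)·5.91^5/5! = 0.162958
  p_3 = e^(−11.13)·11.13^5/5! = 0.0208736
Weight by the priors:
  w_1·p_1 = 0.50 × 0.166493 = 0.0832465
  w_2·p_2 = 0.36 × 0.162958 = 0.0586649
  w_3·p_3 = 0.14 × 0.0208736 = 0.0029223
Evidence: 0.0832465 + 0.0586649 + 0.0029223 = 0.144834
Responsibility of Population 1: 0.0832465 / 0.144834 ≈ 0.5748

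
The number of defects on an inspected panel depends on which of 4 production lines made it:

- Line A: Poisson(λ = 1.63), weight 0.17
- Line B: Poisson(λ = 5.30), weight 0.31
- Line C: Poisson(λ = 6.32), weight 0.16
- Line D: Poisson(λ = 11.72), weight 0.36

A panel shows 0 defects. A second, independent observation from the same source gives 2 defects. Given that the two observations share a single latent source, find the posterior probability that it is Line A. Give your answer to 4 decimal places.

Apply Bayes' rule: the posterior for each component is proportional to its prior times its likelihood at x.
Since both observations come from the same component, the likelihood for component k is f_k(x₁)·f_k(x₂).
  f_A = [e^(−1.63)·1.63^0/0! = 0.19593] × [0.260283] = 0.0509971
  f_B = [e^(−5.30)·5.30^0/0! = 0.00499159] × [0.0701069] = 0.000349945
  f_C = [e^(−6.32)·6.32^0/0! = 0.00179994] × [0.035947] = 6.47026e-05
  f_D = [e^(−11.72)·11.72^0/0! = 8.12959e-06] × [0.000558334] = 4.53902e-09
Weight by the priors:
  π_A·f_A = 0.17 × 0.0509971 = 0.0086695
  π_B·f_B = 0.31 × 0.000349945 = 0.000108483
  π_C·f_C = 0.16 × 6.47026e-05 = 1.03524e-05
  π_D·f_D = 0.36 × 4.53902e-09 = 1.63405e-09
Denominator: 0.0086695 + 0.000108483 + 1.03524e-05 + 1.63405e-09 = 0.00878834
Responsibility of Line A: 0.0086695 / 0.00878834 ≈ 0.9865

0.9865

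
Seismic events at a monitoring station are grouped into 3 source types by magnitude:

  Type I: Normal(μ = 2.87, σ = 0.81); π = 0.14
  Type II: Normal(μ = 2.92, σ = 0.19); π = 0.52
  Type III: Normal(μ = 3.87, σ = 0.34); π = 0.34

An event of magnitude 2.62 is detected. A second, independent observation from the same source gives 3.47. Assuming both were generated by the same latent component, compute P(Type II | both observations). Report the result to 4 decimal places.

0.2864

P(component k | x) = P(Z=k)·f_k(x) / marginal(x), where marginal(x) = Σ_j P(Z=j)·f_j(x).
Since both observations come from the same component, the likelihood for component k is f_k(x₁)·f_k(x₂).
  p_I = [(1/(0.81·√(2π)))·exp(−(2.62−2.87)²/(2·0.81²)) = 0.492521·exp(-0.04763) = 0.469612] × [0.374349] = 0.175799
  p_II = [(1/(0.19·√(2π)))·exp(−(2.62−2.92)²/(2·0.19²)) = 2.099696·exp(-1.24654) = 0.60366] × [0.0318105] = 0.0192027
  p_III = [(1/(0.34·√(2π)))·exp(−(2.62−3.87)²/(2·0.34²)) = 1.173360·exp(-6.75822) = 0.00136262] × [0.587329] = 0.000800305
Weight by the priors:
  P(Z=I)·p_I = 0.14 × 0.175799 = 0.0246119
  P(Z=II)·p_II = 0.52 × 0.0192027 = 0.00998542
  P(Z=III)·p_III = 0.34 × 0.000800305 = 0.000272104
Marginal: 0.0246119 + 0.00998542 + 0.000272104 = 0.0348694
Responsibility of Type II: 0.00998542 / 0.0348694 ≈ 0.2864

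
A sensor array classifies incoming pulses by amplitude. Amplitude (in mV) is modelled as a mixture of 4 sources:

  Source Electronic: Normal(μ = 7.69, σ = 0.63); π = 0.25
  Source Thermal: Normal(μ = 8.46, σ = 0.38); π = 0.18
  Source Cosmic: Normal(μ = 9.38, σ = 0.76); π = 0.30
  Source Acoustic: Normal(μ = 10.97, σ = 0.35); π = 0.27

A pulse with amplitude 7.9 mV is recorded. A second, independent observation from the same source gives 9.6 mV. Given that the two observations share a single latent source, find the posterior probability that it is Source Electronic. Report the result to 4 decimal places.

0.0704

By Bayes' theorem, P(k | x) = π_k f_k(x) / Σ_j π_j f_j(x).
Since both observations come from the same component, the likelihood for component k is f_k(x₁)·f_k(x₂).
  L_Electronic = [(1/(0.63·√(2π)))·exp(−(7.9−7.69)²/(2·0.63²)) = 0.633242·exp(-0.05556) = 0.599021] × [0.0063924] = 0.00382918
  L_Thermal = [(1/(0.38·√(2π)))·exp(−(7.9−8.46)²/(2·0.38²)) = 1.049848·exp(-1.08587) = 0.354436] × [0.0116628] = 0.0041337
  L_Cosmic = [(1/(0.76·√(2π)))·exp(−(7.9−9.38)²/(2·0.76²)) = 0.524924·exp(-1.89612) = 0.0788172] × [0.503385] = 0.0396754
  L_Acoustic = [(1/(0.35·√(2π)))·exp(−(7.9−10.97)²/(2·0.35²)) = 1.139835·exp(-38.46898) = 2.2386e-17] × [0.000536774] = 1.20162e-20
Weight by the priors:
  π_Electronic·L_Electronic = 0.25 × 0.00382918 = 0.000957296
  π_Thermal·L_Thermal = 0.18 × 0.0041337 = 0.000744067
  π_Cosmic·L_Cosmic = 0.30 × 0.0396754 = 0.0119026
  π_Acoustic·L_Acoustic = 0.27 × 1.20162e-20 = 3.24438e-21
Marginal: 0.000957296 + 0.000744067 + 0.0119026 + 3.24438e-21 = 0.013604
P(Source Electronic | x) = 0.000957296 / 0.013604 ≈ 0.0704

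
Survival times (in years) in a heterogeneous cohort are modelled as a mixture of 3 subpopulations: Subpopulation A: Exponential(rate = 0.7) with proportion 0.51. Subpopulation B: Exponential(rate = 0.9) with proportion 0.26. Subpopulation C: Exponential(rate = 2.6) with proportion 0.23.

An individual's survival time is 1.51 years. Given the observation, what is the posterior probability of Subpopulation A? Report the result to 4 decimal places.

By Bayes' theorem, P(k | x) = w_k f_k(x) / Σ_j w_j f_j(x).
Evaluate each component's likelihood at the observed value:
  p_A = 0.7·e^(−0.7·1.51) = 0.7·e^(−1.0570) = 0.243248
  p_B = 0.9·e^(−0.9·1.51) = 0.9·e^(−1.3590) = 0.231226
  p_C = 2.6·e^(−2.6·1.51) = 2.6·e^(−3.9260) = 0.0512783
Unnormalised posteriors:
  w_A·p_A = 0.51 × 0.243248 = 0.124056
  w_B·p_B = 0.26 × 0.231226 = 0.0601187
  w_C·p_C = 0.23 × 0.0512783 = 0.011794
Marginal: 0.124056 + 0.0601187 + 0.011794 = 0.195969
P(Subpopulation A | data) ≈ 0.6330

0.6330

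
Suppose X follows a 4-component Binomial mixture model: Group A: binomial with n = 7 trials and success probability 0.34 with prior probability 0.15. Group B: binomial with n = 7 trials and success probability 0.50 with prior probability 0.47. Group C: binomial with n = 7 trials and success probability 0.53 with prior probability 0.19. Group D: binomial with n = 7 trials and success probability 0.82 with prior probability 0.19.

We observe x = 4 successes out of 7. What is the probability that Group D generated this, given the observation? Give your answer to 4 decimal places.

Posterior ∝ prior × likelihood, so P(k | x) ∝ w_k f_k(x); normalise over all components.
Component likelihoods at x = 4 successes out of 7:
  L_A = 0.134467
  L_B = 0.273438
  L_C = 0.286725
  L_D = 0.0922871
Multiply by the mixture weights:
  w_A·L_A = 0.15 × 0.134467 = 0.02017
  w_B·L_B = 0.47 × 0.273438 = 0.128516
  w_C·L_C = 0.19 × 0.286725 = 0.0544777
  w_D·L_D = 0.19 × 0.0922871 = 0.0175345
Evidence: 0.02017 + 0.128516 + 0.0544777 + 0.0175345 = 0.220698
P(Group D | 4 successes out of 7) = 0.0175345 / 0.220698 ≈ 0.0795

0.0795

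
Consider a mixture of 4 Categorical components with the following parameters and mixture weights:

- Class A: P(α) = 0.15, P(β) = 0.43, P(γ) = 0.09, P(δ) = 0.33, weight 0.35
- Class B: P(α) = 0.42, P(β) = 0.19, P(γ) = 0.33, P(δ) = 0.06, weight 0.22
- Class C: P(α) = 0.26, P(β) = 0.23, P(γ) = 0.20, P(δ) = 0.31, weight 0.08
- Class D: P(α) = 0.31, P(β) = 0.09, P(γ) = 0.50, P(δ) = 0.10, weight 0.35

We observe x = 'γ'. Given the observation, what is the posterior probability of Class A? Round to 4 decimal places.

0.1067

By Bayes' theorem, P(k | x) = P(Z=k) f_k(x) / Σ_j P(Z=j) f_j(x).
Component likelihoods at x = 'γ':
  p_A = P(γ | comp) = 0.09
  p_B = P(γ | comp) = 0.33
  p_C = P(γ | comp) = 0.20
  p_D = P(γ | comp) = 0.50
Multiply by the mixture weights:
  P(Z=A)·p_A = 0.35 × 0.09 = 0.0315
  P(Z=B)·p_B = 0.22 × 0.33 = 0.0726
  P(Z=C)·p_C = 0.08 × 0.2 = 0.016
  P(Z=D)·p_D = 0.35 × 0.5 = 0.175
Evidence: 0.0315 + 0.0726 + 0.016 + 0.175 = 0.2951
P(Class A | data) = 0.0315 / 0.2951 ≈ 0.1067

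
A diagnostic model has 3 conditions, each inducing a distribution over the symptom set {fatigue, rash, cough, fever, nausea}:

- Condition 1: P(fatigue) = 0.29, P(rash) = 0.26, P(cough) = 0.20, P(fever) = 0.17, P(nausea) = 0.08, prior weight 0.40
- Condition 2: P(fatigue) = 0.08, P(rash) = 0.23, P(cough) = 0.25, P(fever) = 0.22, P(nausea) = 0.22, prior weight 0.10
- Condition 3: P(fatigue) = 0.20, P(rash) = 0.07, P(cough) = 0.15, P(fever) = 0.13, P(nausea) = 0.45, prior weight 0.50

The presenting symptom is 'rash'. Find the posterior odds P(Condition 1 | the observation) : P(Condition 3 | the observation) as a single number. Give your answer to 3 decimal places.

Posterior odds = (π_i f_i(x)) / (π_j f_j(x)); the normalising sum cancels.
Categorical probabilities:
  p_1 = 0.26
  p_2 = 0.23
  p_3 = 0.07
0.104 / 0.035 ≈ 2.971

2.971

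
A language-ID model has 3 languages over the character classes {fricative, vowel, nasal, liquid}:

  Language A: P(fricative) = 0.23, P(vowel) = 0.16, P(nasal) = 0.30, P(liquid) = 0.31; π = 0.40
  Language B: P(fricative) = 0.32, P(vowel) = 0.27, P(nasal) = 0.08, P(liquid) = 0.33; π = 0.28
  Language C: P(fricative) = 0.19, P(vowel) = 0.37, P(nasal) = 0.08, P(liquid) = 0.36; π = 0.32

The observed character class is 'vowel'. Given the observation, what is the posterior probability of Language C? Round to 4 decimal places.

0.4589

By Bayes' theorem, P(k | x) = w_k f_k(x) / Σ_j w_j f_j(x).
Component likelihoods at x = 'vowel':
  L_A = 0.16
  L_B = 0.27
  L_C = 0.37
Weight by the priors:
  w_A·L_A = 0.40 × 0.16 = 0.064
  w_B·L_B = 0.28 × 0.27 = 0.0756
  w_C·L_C = 0.32 × 0.37 = 0.1184
Sum: 0.064 + 0.0756 + 0.1184 = 0.258
So the posterior for Language C is 0.1184 / 0.258 ≈ 0.4589.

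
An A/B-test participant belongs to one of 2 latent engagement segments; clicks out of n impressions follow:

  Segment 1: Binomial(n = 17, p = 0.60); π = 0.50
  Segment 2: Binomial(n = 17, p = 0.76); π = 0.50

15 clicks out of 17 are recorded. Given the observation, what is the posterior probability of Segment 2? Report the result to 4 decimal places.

0.9258

Posterior ∝ prior × likelihood, so P(k | x) ∝ π_k f_k(x); normalise over all components.
Binomial probabilities:
  p_1 = 0.0102312
  p_2 = 0.127692
Multiply by the mixture weights:
  π_1·p_1 = 0.50 × 0.0102312 = 0.00511561
  π_2·p_2 = 0.50 × 0.127692 = 0.0638462
Sum: 0.00511561 + 0.0638462 = 0.0689618
Responsibility of Segment 2: 0.0638462 / 0.0689618 ≈ 0.9258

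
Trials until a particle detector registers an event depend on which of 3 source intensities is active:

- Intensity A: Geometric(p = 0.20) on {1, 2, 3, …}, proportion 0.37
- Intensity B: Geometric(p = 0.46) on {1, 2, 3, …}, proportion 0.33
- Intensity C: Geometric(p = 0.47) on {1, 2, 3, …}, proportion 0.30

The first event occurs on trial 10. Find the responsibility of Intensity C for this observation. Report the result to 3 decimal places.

P(component k | x) = π_k·f_k(x) / marginal(x), where marginal(x) = Σ_j π_j·f_j(x).
Geometric probabilities:
  f_A = 0.0268435
  f_B = 0.00179598
  f_C = 0.00155089
Prior × likelihood for each component:
  π_A·f_A = 0.37 × 0.0268435 = 0.00993211
  π_B·f_B = 0.33 × 0.00179598 = 0.000592674
  π_C·f_C = 0.30 × 0.00155089 = 0.000465267
Denominator: 0.00993211 + 0.000592674 + 0.000465267 = 0.0109901
P(Intensity C | x) = 0.000465267 / 0.0109901 ≈ 0.042

0.042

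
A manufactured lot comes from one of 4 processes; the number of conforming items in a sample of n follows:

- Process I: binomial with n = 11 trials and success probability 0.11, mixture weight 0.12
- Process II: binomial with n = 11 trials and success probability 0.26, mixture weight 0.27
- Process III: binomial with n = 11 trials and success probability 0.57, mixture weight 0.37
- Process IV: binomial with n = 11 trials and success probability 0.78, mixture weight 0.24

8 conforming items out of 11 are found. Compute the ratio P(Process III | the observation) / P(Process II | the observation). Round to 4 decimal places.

143.4697

Since P(k|x) ∝ P(Z=k) f_k(x), the posterior odds are P(Z=i) f_i(x) / (P(Z=j) f_j(x)).
Evaluate each component's likelihood at the observed value:
  L_I = 2.49342e-06
  L_II = 0.00139626
  L_III = 0.14618
  L_IV = 0.240718
0.0540866 / 0.00037699 ≈ 143.4697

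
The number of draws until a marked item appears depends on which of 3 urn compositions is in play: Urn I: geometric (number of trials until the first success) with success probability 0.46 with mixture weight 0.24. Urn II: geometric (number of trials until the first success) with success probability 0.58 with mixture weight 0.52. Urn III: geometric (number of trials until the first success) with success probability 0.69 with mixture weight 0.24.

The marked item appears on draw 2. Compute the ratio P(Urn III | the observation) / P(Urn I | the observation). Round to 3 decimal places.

The posterior odds equal the prior odds times the likelihood ratio: (w_i/w_j)·(f_i(x)/f_j(x)).
Component likelihoods at x = 2:
  p_I = 0.2484
  p_II = 0.2436
  p_III = 0.2139
Posterior odds = (w_III·p_III) / (w_I·p_I) = (0.24·0.2139) / (0.24·0.2484) = 0.051336 / 0.059616 ≈ 0.861

0.861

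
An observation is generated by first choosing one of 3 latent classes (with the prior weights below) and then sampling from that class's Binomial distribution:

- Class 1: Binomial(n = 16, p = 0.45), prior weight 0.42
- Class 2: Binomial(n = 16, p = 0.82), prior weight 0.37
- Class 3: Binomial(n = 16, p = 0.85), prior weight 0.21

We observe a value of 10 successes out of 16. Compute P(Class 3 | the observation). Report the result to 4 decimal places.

Apply Bayes' rule: the posterior for each component is proportional to its prior times its likelihood at x.
Evaluate each component's likelihood at the observed value:
  L_1 = 0.0754789
  L_2 = 0.0374367
  L_3 = 0.0179581
Prior × likelihood for each component:
  π_1·L_1 = 0.42 × 0.0754789 = 0.0317011
  π_2·L_2 = 0.37 × 0.0374367 = 0.0138516
  π_3·L_3 = 0.21 × 0.0179581 = 0.00377121
Sum: 0.0317011 + 0.0138516 + 0.00377121 = 0.0493239
So the posterior for Class 3 is 0.00377121 / 0.0493239 ≈ 0.0765.

0.0765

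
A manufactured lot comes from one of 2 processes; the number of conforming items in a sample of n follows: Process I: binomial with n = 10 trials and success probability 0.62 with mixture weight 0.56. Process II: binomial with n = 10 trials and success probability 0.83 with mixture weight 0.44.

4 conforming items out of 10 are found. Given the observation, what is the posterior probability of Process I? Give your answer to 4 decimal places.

By Bayes' theorem, P(k | x) = w_k f_k(x) / Σ_j w_j f_j(x).
Evaluate each component's likelihood at the observed value:
  L_I = C(10,4)·0.62^4·0.38^6 = 210·0.147763·0.00301094 = 0.0934303
  L_II = C(10,4)·0.83^4·0.17^6 = 210·0.474583·2.41376e-05 = 0.00240561
Unnormalised posteriors:
  w_I·L_I = 0.56 × 0.0934303 = 0.052321
  w_II·L_II = 0.44 × 0.00240561 = 0.00105847
Evidence: 0.052321 + 0.00105847 = 0.0533794
P(Process I | the observation) ≈ 0.9802

0.9802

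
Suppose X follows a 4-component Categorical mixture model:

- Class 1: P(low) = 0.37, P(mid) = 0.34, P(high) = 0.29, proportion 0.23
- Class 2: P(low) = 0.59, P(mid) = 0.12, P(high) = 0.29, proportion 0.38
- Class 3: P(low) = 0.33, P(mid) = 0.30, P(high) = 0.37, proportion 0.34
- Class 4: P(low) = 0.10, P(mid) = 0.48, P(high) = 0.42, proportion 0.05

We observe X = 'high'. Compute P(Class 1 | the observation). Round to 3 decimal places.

0.206

Posterior ∝ prior × likelihood, so P(k | x) ∝ P(Z=k) f_k(x); normalise over all components.
Evaluate each component's likelihood at the observed value:
  f_1 = P(high | comp) = 0.29
  f_2 = P(high | comp) = 0.29
  f_3 = P(high | comp) = 0.37
  f_4 = P(high | comp) = 0.42
Unnormalised posteriors:
  P(Z=1)·f_1 = 0.23 × 0.29 = 0.0667
  P(Z=2)·f_2 = 0.38 × 0.29 = 0.1102
  P(Z=3)·f_3 = 0.34 × 0.37 = 0.1258
  P(Z=4)·f_4 = 0.05 × 0.42 = 0.021
Marginal: 0.0667 + 0.1102 + 0.1258 + 0.021 = 0.3237
P(Class 1 | 'high') ≈ 0.206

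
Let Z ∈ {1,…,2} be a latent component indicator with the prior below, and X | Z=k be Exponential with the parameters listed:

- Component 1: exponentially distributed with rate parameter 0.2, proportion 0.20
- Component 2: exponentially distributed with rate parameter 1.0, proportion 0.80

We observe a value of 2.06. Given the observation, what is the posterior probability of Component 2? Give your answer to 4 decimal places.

P(component k | x) = π_k·f_k(x) / marginal(x), where marginal(x) = Σ_j π_j·f_j(x).
Component likelihoods at x = 2.06:
  L_1 = 0.132465
  L_2 = 0.127454
Prior × likelihood for each component:
  π_1·L_1 = 0.20 × 0.132465 = 0.026493
  π_2·L_2 = 0.80 × 0.127454 = 0.101963
Evidence: 0.026493 + 0.101963 = 0.128456
So the posterior for Component 2 is 0.101963 / 0.128456 ≈ 0.7938.

0.7938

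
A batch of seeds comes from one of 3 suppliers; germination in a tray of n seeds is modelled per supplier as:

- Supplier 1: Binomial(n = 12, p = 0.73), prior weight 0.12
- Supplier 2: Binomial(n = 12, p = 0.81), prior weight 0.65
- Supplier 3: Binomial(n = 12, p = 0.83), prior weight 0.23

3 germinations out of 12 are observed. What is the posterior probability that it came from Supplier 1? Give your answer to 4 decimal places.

0.7370

Apply Bayes' rule: the posterior for each component is proportional to its prior times its likelihood at x.
Component likelihoods at x = 3 germinations out of 12:
  p_1 = 0.000652627
  p_2 = 3.77277e-05
  p_3 = 1.49175e-05
Multiply by the mixture weights:
  w_1·p_1 = 0.12 × 0.000652627 = 7.83153e-05
  w_2·p_2 = 0.65 × 3.77277e-05 = 2.4523e-05
  w_3·p_3 = 0.23 × 1.49175e-05 = 3.43103e-06
Evidence: 7.83153e-05 + 2.4523e-05 + 3.43103e-06 = 0.000106269
P(Supplier 1 | data) = 7.83153e-05 / 0.000106269 ≈ 0.7370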